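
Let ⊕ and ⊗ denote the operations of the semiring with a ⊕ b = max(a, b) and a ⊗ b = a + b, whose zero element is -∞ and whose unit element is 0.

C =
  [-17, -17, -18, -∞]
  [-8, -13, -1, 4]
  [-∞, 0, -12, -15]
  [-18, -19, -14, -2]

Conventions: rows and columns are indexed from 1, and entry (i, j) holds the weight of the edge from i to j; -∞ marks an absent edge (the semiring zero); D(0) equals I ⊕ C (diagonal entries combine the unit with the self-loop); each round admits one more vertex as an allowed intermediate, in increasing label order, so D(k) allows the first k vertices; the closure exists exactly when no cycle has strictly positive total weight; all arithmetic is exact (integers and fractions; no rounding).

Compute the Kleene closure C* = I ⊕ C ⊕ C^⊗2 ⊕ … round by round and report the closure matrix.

D(0):
  [0, -17, -18, -∞]
  [-8, 0, -1, 4]
  [-∞, 0, 0, -15]
  [-18, -19, -14, 0]
D(1):
  [0, -17, -18, -∞]
  [-8, 0, -1, 4]
  [-∞, 0, 0, -15]
  [-18, -19, -14, 0]
D(2):
  [0, -17, -18, -13]
  [-8, 0, -1, 4]
  [-8, 0, 0, 4]
  [-18, -19, -14, 0]
D(3):
  [0, -17, -18, -13]
  [-8, 0, -1, 4]
  [-8, 0, 0, 4]
  [-18, -14, -14, 0]
D(4):
  [0, -17, -18, -13]
  [-8, 0, -1, 4]
  [-8, 0, 0, 4]
  [-18, -14, -14, 0]
Answer: C* = [[0, -17, -18, -13], [-8, 0, -1, 4], [-8, 0, 0, 4], [-18, -14, -14, 0]]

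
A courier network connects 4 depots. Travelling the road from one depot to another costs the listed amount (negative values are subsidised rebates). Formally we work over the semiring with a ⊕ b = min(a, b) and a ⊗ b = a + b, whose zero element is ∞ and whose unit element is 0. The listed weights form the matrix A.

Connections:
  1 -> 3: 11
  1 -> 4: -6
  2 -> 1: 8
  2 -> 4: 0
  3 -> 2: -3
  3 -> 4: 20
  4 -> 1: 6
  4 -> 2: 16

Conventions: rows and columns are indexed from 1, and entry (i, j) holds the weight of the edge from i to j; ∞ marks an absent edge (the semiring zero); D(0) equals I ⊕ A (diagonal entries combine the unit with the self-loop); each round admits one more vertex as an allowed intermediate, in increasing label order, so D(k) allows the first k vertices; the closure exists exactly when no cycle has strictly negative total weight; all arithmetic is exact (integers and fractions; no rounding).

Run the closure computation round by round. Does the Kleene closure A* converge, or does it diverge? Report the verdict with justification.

D(0):
  [0, ∞, 11, -6]
  [8, 0, ∞, 0]
  [∞, -3, 0, 20]
  [6, 16, ∞, 0]
D(1):
  [0, ∞, 11, -6]
  [8, 0, 19, 0]
  [∞, -3, 0, 20]
  [6, 16, 17, 0]
D(2):
  [0, ∞, 11, -6]
  [8, 0, 19, 0]
  [5, -3, 0, -3]
  [6, 16, 17, 0]
D(3):
  [0, 8, 11, -6]
  [8, 0, 19, 0]
  [5, -3, 0, -3]
  [6, 14, 17, 0]
D(4):
  [0, 8, 11, -6]
  [6, 0, 17, 0]
  [3, -3, 0, -3]
  [6, 14, 17, 0]
Key observation: every diagonal entry stays at the unit through all rounds, so no improving cycle exists.
Answer: CONVERGES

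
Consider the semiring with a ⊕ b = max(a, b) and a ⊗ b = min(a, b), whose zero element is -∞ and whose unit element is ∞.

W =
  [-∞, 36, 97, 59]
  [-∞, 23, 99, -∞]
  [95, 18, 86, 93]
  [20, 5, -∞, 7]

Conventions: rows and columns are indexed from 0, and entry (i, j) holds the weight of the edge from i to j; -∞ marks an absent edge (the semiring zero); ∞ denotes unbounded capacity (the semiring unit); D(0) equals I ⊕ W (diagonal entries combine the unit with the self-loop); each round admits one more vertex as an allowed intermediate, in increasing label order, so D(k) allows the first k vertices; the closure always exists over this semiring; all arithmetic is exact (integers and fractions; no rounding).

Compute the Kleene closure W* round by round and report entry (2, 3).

D(0):
  [∞, 36, 97, 59]
  [-∞, ∞, 99, -∞]
  [95, 18, ∞, 93]
  [20, 5, -∞, ∞]
D(1):
  [∞, 36, 97, 59]
  [-∞, ∞, 99, -∞]
  [95, 36, ∞, 93]
  [20, 20, 20, ∞]
D(2):
  [∞, 36, 97, 59]
  [-∞, ∞, 99, -∞]
  [95, 36, ∞, 93]
  [20, 20, 20, ∞]
D(3):
  [∞, 36, 97, 93]
  [95, ∞, 99, 93]
  [95, 36, ∞, 93]
  [20, 20, 20, ∞]
D(4):
  [∞, 36, 97, 93]
  [95, ∞, 99, 93]
  [95, 36, ∞, 93]
  [20, 20, 20, ∞]
Answer: W*[2][3] = 93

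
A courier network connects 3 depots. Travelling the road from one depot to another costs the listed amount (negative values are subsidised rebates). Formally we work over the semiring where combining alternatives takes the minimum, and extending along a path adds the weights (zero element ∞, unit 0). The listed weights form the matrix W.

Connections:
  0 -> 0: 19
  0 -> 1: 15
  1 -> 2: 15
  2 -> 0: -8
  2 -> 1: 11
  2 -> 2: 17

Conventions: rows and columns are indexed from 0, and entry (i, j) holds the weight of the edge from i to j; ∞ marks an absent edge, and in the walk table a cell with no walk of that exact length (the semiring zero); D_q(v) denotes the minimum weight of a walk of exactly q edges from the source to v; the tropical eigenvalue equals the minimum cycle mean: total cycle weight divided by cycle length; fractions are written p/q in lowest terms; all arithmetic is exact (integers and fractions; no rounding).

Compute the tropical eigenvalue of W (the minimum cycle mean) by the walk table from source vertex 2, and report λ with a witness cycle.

q=0: [∞, ∞, 0]
q=1: [-8, 11, 17]
q=2: [9, 7, 26]
q=3: [18, 24, 22]
Optimal cycle mean attained by: cycle 0->1->2->0, total 15 + 15 + (-8), length 3.
Answer: λ = 22/3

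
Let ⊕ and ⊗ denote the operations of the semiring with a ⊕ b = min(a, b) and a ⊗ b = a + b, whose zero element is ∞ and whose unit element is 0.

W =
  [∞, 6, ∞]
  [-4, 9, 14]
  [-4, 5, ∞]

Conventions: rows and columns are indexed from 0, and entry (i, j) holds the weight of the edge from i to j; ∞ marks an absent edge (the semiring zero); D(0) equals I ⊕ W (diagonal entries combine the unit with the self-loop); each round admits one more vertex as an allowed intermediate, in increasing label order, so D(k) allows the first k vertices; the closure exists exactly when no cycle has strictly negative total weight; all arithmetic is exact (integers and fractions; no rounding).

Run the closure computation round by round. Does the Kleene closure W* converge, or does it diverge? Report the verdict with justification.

D(0):
  [0, 6, ∞]
  [-4, 0, 14]
  [-4, 5, 0]
D(1):
  [0, 6, ∞]
  [-4, 0, 14]
  [-4, 2, 0]
D(2):
  [0, 6, 20]
  [-4, 0, 14]
  [-4, 2, 0]
D(3):
  [0, 6, 20]
  [-4, 0, 14]
  [-4, 2, 0]
Key observation: every diagonal entry stays at the unit through all rounds, so no improving cycle exists.
Answer: CONVERGES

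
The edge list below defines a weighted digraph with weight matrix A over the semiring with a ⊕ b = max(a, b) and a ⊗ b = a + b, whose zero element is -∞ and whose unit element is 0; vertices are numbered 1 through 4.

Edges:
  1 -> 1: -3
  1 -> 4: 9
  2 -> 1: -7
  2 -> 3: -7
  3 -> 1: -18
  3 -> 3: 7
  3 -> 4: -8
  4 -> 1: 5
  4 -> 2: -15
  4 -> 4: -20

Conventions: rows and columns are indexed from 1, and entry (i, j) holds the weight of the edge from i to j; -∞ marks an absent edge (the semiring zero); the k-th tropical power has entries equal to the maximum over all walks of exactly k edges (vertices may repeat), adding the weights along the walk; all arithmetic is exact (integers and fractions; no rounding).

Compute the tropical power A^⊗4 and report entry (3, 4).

A^⊗2:
  [14, -6, -∞, 6]
  [-10, -∞, 0, 2]
  [-3, -23, 14, -1]
  [2, -35, -22, 14]
A^⊗3:
  [11, -9, -13, 23]
  [7, -13, 7, -1]
  [4, -16, 21, 6]
  [19, -1, -15, 11]
A^⊗4:
  [28, 8, -6, 20]
  [4, -16, 14, 16]
  [11, -9, 28, 13]
  [16, -4, -8, 28]
Key observation: the optimum is the walk 3->3->3->3->4, with weight 7 + 7 + 7 + (-8) = 13.
Optimal value attained by: walk 3->3->3->3->4.
Answer: (A^⊗4)[3][4] = 13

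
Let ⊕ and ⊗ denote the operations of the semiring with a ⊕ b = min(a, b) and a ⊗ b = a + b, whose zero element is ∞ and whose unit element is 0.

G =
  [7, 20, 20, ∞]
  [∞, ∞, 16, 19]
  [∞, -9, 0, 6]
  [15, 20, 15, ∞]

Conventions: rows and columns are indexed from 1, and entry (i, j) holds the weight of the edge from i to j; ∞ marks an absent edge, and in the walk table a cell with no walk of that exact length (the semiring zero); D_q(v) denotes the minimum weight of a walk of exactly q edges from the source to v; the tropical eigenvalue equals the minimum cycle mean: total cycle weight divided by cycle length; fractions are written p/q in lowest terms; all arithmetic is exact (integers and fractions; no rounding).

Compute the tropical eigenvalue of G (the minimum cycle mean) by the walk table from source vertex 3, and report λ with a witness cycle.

q=0: [∞, ∞, 0, ∞]
q=1: [∞, -9, 0, 6]
q=2: [21, -9, 0, 6]
q=3: [21, -9, 0, 6]
q=4: [21, -9, 0, 6]
Optimal cycle mean attained by: cycle 3->3, total 0, length 1.
Answer: λ = 0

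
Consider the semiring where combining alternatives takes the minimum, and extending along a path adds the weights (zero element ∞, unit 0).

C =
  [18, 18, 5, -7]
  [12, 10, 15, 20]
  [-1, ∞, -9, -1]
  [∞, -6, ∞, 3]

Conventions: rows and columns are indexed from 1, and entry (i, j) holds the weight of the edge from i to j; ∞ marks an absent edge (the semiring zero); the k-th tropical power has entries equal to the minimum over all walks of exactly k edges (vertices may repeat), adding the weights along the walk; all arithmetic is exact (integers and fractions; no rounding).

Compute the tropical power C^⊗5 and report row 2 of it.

C^⊗2:
  [4, -13, -4, -4]
  [14, 14, 6, 5]
  [-10, -7, -18, -10]
  [6, -3, 9, 6]
C^⊗3:
  [-5, -10, -13, -5]
  [5, -1, -3, 5]
  [-19, -16, -27, -19]
  [8, 0, 0, -1]
C^⊗4:
  [-14, -11, -22, -14]
  [-4, -1, -12, -4]
  [-28, -25, -36, -28]
  [-1, -7, -9, -1]
C^⊗5:
  [-23, -20, -31, -23]
  [-13, -10, -21, -13]
  [-37, -34, -45, -37]
  [-10, -7, -18, -10]
Answer: row 2 of C^⊗5 = [-13, -10, -21, -13]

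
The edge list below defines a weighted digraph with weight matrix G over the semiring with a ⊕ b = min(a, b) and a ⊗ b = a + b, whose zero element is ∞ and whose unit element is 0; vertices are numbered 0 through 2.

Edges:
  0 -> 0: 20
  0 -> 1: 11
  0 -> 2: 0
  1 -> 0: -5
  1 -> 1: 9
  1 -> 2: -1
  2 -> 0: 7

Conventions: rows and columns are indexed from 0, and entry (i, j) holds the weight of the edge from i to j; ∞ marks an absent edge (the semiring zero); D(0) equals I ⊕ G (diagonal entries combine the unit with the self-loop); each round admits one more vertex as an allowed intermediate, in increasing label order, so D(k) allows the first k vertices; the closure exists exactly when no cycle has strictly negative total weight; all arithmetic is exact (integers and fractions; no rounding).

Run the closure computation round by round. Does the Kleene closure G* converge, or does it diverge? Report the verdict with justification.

D(0):
  [0, 11, 0]
  [-5, 0, -1]
  [7, ∞, 0]
D(1):
  [0, 11, 0]
  [-5, 0, -5]
  [7, 18, 0]
D(2):
  [0, 11, 0]
  [-5, 0, -5]
  [7, 18, 0]
D(3):
  [0, 11, 0]
  [-5, 0, -5]
  [7, 18, 0]
Key observation: every diagonal entry stays at the unit through all rounds, so no improving cycle exists.
Answer: CONVERGES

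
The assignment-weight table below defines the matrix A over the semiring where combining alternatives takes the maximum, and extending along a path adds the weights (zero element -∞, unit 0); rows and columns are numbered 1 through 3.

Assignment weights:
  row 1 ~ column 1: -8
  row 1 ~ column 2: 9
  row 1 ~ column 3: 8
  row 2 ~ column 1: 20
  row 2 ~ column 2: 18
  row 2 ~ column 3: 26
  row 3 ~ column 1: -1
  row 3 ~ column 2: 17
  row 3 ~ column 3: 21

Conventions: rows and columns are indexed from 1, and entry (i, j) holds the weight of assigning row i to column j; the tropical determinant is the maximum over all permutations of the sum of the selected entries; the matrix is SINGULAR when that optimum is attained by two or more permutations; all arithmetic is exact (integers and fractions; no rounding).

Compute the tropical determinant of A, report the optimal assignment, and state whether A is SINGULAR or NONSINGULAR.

σ = (1, 2, 3): (-8) + 18 + 21 = 31
σ = (1, 3, 2): (-8) + 26 + 17 = 35
σ = (2, 1, 3): 9 + 20 + 21 = 50
σ = (2, 3, 1): 9 + 26 + (-1) = 34
σ = (3, 1, 2): 8 + 20 + 17 = 45
σ = (3, 2, 1): 8 + 18 + (-1) = 25
Optimal value attained by: σ = (2, 1, 3).
Answer: det⊕(A) = 50; verdict: NONSINGULAR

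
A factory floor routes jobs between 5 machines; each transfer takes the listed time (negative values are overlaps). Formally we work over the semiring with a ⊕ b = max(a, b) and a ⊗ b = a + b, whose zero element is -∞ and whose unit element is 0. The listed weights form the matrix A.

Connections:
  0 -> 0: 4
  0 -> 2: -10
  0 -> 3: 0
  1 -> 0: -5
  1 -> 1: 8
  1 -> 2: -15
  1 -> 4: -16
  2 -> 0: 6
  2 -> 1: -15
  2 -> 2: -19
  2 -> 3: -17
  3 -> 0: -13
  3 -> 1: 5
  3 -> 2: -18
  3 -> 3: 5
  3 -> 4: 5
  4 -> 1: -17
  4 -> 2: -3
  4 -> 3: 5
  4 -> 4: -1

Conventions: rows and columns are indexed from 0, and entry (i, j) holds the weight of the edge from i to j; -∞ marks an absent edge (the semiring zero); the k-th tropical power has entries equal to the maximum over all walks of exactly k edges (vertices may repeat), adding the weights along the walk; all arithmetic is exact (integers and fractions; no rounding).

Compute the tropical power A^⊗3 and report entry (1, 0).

A^⊗2:
  [8, 5, -6, 5, 5]
  [3, 16, -7, -5, -8]
  [10, -7, -4, 6, -12]
  [0, 13, 2, 10, 10]
  [3, 10, -4, 10, 10]
A^⊗3:
  [12, 13, 2, 10, 10]
  [11, 24, 1, 3, 0]
  [14, 11, 0, 11, 11]
  [8, 21, 7, 15, 15]
  [7, 18, 7, 15, 15]
Key observation: the optimum is the walk 1->1->1->0, with weight 8 + 8 + (-5) = 11.
Optimal value attained by: walk 1->1->1->0.
Answer: (A^⊗3)[1][0] = 11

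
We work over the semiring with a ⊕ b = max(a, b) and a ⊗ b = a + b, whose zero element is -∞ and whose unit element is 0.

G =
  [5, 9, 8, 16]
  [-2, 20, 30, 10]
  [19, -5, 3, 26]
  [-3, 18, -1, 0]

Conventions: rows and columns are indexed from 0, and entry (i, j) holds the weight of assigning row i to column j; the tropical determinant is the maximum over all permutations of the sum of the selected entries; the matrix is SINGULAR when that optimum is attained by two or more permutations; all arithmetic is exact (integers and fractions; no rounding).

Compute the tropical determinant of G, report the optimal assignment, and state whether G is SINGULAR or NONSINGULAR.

σ = (0, 1, 2, 3): 5 + 20 + 3 + 0 = 28
σ = (0, 1, 3, 2): 5 + 20 + 26 + (-1) = 50
σ = (0, 2, 1, 3): 5 + 30 + (-5) + 0 = 30
σ = (0, 2, 3, 1): 5 + 30 + 26 + 18 = 79
σ = (0, 3, 1, 2): 5 + 10 + (-5) + (-1) = 9
σ = (0, 3, 2, 1): 5 + 10 + 3 + 18 = 36
σ = (1, 0, 2, 3): 9 + (-2) + 3 + 0 = 10
σ = (1, 0, 3, 2): 9 + (-2) + 26 + (-1) = 32
σ = (1, 2, 0, 3): 9 + 30 + 19 + 0 = 58
σ = (1, 2, 3, 0): 9 + 30 + 26 + (-3) = 62
σ = (1, 3, 0, 2): 9 + 10 + 19 + (-1) = 37
σ = (1, 3, 2, 0): 9 + 10 + 3 + (-3) = 19
σ = (2, 0, 1, 3): 8 + (-2) + (-5) + 0 = 1
σ = (2, 0, 3, 1): 8 + (-2) + 26 + 18 = 50
σ = (2, 1, 0, 3): 8 + 20 + 19 + 0 = 47
σ = (2, 1, 3, 0): 8 + 20 + 26 + (-3) = 51
σ = (2, 3, 0, 1): 8 + 10 + 19 + 18 = 55
σ = (2, 3, 1, 0): 8 + 10 + (-5) + (-3) = 10
σ = (3, 0, 1, 2): 16 + (-2) + (-5) + (-1) = 8
σ = (3, 0, 2, 1): 16 + (-2) + 3 + 18 = 35
σ = (3, 1, 0, 2): 16 + 20 + 19 + (-1) = 54
σ = (3, 1, 2, 0): 16 + 20 + 3 + (-3) = 36
σ = (3, 2, 0, 1): 16 + 30 + 19 + 18 = 83
σ = (3, 2, 1, 0): 16 + 30 + (-5) + (-3) = 38
Optimal value attained by: σ = (3, 2, 0, 1).
Answer: det⊕(G) = 83; verdict: NONSINGULAR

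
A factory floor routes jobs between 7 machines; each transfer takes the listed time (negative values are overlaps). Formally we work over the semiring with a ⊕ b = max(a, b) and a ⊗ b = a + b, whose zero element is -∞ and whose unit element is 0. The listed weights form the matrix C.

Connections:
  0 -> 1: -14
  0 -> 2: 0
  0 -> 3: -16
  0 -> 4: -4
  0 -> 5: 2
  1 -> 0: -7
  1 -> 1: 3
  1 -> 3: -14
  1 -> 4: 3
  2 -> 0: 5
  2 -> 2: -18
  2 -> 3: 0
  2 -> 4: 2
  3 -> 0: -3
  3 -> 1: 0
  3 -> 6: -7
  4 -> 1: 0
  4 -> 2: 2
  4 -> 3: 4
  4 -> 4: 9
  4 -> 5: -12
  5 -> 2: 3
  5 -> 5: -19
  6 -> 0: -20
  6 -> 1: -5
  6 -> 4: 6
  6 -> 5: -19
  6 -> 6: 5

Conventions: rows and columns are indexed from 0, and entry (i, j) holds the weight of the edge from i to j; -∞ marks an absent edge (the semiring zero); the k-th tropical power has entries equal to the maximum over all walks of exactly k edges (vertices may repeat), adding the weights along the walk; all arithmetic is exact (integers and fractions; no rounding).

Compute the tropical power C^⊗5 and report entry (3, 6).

C^⊗2:
  [5, -4, 5, 0, 5, -16, -23]
  [-4, 6, 5, 7, 12, -5, -21]
  [-3, 2, 5, 6, 11, 7, -7]
  [-7, 3, -3, -14, 3, -1, -2]
  [7, 9, 11, 13, 18, -3, -3]
  [8, -∞, -15, 3, 5, -38, -∞]
  [-12, 6, 8, 10, 15, -6, 10]
C^⊗3:
  [10, 5, 7, 9, 14, 7, -7]
  [10, 12, 14, 16, 21, 0, 0]
  [10, 11, 13, 15, 20, -1, -1]
  [2, 6, 5, 7, 12, -5, 3]
  [16, 18, 20, 22, 27, 9, 6]
  [0, 5, 8, 9, 14, 10, -4]
  [13, 15, 17, 19, 24, 3, 15]
C^⊗4:
  [12, 14, 16, 18, 23, 12, 2]
  [19, 21, 23, 25, 30, 12, 9]
  [18, 20, 22, 24, 29, 12, 8]
  [10, 12, 14, 16, 21, 4, 8]
  [25, 27, 29, 31, 36, 18, 15]
  [13, 14, 16, 18, 23, 2, 2]
  [22, 24, 26, 28, 33, 15, 20]
C^⊗5:
  [21, 23, 25, 27, 32, 14, 11]
  [28, 30, 32, 34, 39, 21, 18]
  [27, 29, 31, 33, 38, 20, 17]
  [19, 21, 23, 25, 30, 12, 13]
  [34, 36, 38, 40, 45, 27, 24]
  [21, 23, 25, 27, 32, 15, 11]
  [31, 33, 35, 37, 42, 24, 25]
Key observation: the optimum is the walk 3->6->6->6->6->6, with weight (-7) + 5 + 5 + 5 + 5 = 13.
Optimal value attained by: walk 3->6->6->6->6->6.
Answer: (C^⊗5)[3][6] = 13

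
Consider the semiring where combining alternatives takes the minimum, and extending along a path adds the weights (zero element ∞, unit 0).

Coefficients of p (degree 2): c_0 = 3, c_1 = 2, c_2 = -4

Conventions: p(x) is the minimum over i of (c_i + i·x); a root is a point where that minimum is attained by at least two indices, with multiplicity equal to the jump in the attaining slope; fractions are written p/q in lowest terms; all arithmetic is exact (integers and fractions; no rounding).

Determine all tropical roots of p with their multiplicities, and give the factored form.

hull edge (i=0, c=3) to (i=2, c=-4): slope -7/2, span 2
Factored form: p(x) = -4 ⊗ (x ⊕ 7/2) ⊗ (x ⊕ 7/2)
Answer: roots = 7/2 (mult 2)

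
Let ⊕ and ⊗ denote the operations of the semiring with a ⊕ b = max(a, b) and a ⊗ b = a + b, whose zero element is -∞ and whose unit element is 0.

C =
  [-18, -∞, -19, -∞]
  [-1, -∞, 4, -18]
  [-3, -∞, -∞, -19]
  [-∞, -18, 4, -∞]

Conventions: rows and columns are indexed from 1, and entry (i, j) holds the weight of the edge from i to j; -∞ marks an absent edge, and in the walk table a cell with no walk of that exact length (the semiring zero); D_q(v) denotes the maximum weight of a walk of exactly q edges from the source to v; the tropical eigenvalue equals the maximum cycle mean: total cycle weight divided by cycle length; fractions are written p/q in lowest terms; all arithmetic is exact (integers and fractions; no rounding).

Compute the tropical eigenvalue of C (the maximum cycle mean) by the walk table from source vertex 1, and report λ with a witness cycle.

q=0: [0, -∞, -∞, -∞]
q=1: [-18, -∞, -19, -∞]
q=2: [-22, -∞, -37, -38]
q=3: [-40, -56, -34, -56]
q=4: [-37, -74, -52, -53]
Optimal cycle mean attained by: cycle 3->4->3, total (-19) + 4, length 2.
Answer: λ = -15/2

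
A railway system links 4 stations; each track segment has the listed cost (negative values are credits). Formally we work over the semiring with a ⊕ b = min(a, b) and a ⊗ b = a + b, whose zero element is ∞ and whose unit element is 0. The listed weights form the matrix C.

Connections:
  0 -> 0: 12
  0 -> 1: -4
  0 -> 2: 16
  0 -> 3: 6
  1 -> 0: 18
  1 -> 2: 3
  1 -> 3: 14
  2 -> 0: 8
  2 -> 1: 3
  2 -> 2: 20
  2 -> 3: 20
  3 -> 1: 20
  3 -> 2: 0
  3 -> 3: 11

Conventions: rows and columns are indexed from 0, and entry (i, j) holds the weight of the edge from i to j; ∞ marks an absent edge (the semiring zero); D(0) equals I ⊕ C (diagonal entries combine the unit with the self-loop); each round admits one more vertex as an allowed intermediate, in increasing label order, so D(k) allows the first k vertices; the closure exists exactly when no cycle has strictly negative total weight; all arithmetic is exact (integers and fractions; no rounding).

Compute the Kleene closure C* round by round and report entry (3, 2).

D(0):
  [0, -4, 16, 6]
  [18, 0, 3, 14]
  [8, 3, 0, 20]
  [∞, 20, 0, 0]
D(1):
  [0, -4, 16, 6]
  [18, 0, 3, 14]
  [8, 3, 0, 14]
  [∞, 20, 0, 0]
D(2):
  [0, -4, -1, 6]
  [18, 0, 3, 14]
  [8, 3, 0, 14]
  [38, 20, 0, 0]
D(3):
  [0, -4, -1, 6]
  [11, 0, 3, 14]
  [8, 3, 0, 14]
  [8, 3, 0, 0]
D(4):
  [0, -4, -1, 6]
  [11, 0, 3, 14]
  [8, 3, 0, 14]
  [8, 3, 0, 0]
Answer: C*[3][2] = 0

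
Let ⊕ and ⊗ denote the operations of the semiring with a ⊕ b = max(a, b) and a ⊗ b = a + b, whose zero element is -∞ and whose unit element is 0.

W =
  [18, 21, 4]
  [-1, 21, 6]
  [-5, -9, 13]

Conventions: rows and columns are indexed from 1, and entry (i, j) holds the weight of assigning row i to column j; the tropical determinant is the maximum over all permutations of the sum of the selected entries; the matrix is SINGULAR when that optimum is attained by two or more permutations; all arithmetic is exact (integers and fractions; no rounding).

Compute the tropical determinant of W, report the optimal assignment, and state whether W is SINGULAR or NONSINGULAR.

σ = (1, 2, 3): 18 + 21 + 13 = 52
σ = (1, 3, 2): 18 + 6 + (-9) = 15
σ = (2, 1, 3): 21 + (-1) + 13 = 33
σ = (2, 3, 1): 21 + 6 + (-5) = 22
σ = (3, 1, 2): 4 + (-1) + (-9) = -6
σ = (3, 2, 1): 4 + 21 + (-5) = 20
Optimal value attained by: σ = (1, 2, 3).
Answer: det⊕(W) = 52; verdict: NONSINGULAR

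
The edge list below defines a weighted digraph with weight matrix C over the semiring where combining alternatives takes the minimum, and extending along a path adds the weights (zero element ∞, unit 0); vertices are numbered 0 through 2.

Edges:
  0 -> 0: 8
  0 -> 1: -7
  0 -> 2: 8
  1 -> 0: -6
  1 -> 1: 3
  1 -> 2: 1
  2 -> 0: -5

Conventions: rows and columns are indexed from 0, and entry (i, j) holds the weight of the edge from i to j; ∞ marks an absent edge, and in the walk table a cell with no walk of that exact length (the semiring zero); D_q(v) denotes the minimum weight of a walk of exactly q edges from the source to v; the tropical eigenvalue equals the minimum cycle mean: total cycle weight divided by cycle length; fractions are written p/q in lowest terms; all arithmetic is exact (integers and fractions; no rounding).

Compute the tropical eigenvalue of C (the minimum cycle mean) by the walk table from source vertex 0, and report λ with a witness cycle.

q=0: [0, ∞, ∞]
q=1: [8, -7, 8]
q=2: [-13, -4, -6]
q=3: [-11, -20, -5]
Optimal cycle mean attained by: cycle 0->1->0, total (-7) + (-6), length 2.
Answer: λ = -13/2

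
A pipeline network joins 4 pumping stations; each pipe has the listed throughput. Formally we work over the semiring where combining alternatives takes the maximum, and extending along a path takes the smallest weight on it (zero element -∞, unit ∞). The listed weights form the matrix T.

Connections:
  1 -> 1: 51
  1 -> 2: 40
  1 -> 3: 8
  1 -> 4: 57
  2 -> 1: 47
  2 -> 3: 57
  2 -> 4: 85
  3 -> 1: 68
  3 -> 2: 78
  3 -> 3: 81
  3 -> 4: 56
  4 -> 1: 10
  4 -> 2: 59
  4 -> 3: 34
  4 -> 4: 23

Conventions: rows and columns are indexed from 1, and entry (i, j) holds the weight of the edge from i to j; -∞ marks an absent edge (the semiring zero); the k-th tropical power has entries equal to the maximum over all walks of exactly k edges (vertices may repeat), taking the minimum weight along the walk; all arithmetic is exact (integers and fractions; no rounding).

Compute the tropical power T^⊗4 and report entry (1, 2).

T^⊗2:
  [51, 57, 40, 51]
  [57, 59, 57, 56]
  [68, 78, 81, 78]
  [47, 34, 57, 59]
T^⊗3:
  [51, 51, 57, 57]
  [57, 57, 57, 59]
  [68, 78, 81, 78]
  [57, 59, 57, 56]
T^⊗4:
  [57, 57, 57, 56]
  [57, 59, 57, 57]
  [68, 78, 81, 78]
  [57, 57, 57, 59]
Key observation: the optimum is the walk 1->4->2->4->2, with weight 57 min 59 min 85 min 59 = 57.
Optimal value attained by: walk 1->4->2->4->2.
Answer: (T^⊗4)[1][2] = 57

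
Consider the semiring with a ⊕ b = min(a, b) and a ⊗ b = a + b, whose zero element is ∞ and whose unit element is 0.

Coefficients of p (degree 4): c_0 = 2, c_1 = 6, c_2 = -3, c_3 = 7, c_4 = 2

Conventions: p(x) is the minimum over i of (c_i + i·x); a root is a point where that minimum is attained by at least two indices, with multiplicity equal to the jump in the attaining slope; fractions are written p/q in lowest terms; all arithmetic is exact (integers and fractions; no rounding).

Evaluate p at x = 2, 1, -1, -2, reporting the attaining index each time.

p(2) = min(2+0·2=2, 6+1·2=8, -3+2·2=1, 7+3·2=13, 2+4·2=10) = 1 (attained by i=2)
p(1) = min(2+0·1=2, 6+1·1=7, -3+2·1=-1, 7+3·1=10, 2+4·1=6) = -1 (attained by i=2)
p(-1) = min(2+0·(-1)=2, 6+1·(-1)=5, -3+2·(-1)=-5, 7+3·(-1)=4, 2+4·(-1)=-2) = -5 (attained by i=2)
p(-2) = min(2+0·(-2)=2, 6+1·(-2)=4, -3+2·(-2)=-7, 7+3·(-2)=1, 2+4·(-2)=-6) = -7 (attained by i=2)
Answer: p(2) = 1; p(1) = -1; p(-1) = -5; p(-2) = -7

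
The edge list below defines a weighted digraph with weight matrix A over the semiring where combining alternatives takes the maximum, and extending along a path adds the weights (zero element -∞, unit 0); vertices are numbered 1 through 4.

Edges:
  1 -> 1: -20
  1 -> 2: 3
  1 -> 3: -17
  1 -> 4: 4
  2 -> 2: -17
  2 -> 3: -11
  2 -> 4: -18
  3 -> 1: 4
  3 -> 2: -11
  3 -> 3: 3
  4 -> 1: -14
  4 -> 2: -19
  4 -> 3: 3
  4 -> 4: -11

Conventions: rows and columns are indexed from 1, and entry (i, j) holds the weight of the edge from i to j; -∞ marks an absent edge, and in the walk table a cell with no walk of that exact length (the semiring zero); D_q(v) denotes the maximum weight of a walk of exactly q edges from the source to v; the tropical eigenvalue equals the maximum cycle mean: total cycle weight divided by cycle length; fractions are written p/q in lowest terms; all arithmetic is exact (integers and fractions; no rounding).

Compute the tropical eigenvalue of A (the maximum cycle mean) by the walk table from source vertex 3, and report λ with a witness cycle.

q=0: [-∞, -∞, 0, -∞]
q=1: [4, -11, 3, -∞]
q=2: [7, 7, 6, 8]
q=3: [10, 10, 11, 11]
q=4: [15, 13, 14, 14]
Optimal cycle mean attained by: cycle 1->4->3->1, total 4 + 3 + 4, length 3.
Answer: λ = 11/3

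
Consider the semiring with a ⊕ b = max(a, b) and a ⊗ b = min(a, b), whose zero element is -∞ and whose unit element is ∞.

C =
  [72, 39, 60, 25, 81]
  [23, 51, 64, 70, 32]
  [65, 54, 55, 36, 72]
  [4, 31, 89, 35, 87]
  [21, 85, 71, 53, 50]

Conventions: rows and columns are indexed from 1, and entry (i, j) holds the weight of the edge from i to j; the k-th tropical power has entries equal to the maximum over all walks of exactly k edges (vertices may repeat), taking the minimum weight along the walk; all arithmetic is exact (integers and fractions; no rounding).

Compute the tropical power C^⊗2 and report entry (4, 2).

C^⊗2:
  [72, 81, 71, 53, 72]
  [64, 54, 70, 51, 70]
  [65, 72, 71, 54, 65]
  [65, 85, 71, 53, 72]
  [65, 54, 64, 70, 71]
Key observation: the optimum is the walk 4->5->2, with weight 87 min 85 = 85.
Optimal value attained by: walk 4->5->2.
Answer: (C^⊗2)[4][2] = 85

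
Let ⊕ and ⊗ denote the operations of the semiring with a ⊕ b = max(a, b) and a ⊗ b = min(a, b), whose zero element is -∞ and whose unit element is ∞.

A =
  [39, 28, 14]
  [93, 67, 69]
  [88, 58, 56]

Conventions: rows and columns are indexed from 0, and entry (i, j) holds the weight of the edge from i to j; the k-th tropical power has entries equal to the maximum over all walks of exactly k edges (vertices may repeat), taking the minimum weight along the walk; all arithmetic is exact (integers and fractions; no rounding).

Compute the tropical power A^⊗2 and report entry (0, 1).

A^⊗2:
  [39, 28, 28]
  [69, 67, 67]
  [58, 58, 58]
Key observation: the optimum is the walk 0->0->1, with weight 39 min 28 = 28.
Optimal value attained by: walk 0->0->1.
Answer: (A^⊗2)[0][1] = 28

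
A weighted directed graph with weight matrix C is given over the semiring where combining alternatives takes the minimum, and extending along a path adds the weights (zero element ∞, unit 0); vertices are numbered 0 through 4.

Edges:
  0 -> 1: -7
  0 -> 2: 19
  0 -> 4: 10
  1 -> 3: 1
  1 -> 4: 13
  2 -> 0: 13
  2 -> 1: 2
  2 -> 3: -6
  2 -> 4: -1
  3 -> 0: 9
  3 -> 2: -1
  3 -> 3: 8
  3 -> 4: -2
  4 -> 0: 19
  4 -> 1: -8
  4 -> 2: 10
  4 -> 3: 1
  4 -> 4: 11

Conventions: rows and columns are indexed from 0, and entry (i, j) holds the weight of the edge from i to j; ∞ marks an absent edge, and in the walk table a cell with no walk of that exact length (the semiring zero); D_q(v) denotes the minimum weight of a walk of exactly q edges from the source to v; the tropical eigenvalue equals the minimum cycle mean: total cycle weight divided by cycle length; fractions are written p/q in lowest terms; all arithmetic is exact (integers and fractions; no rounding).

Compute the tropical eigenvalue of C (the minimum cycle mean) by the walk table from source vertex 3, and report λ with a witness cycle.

q=0: [∞, ∞, ∞, 0, ∞]
q=1: [9, ∞, -1, 8, -2]
q=2: [12, -10, 7, -7, -2]
q=3: [2, -10, -8, -9, -9]
q=4: [0, -17, -10, -14, -11]
q=5: [-5, -19, -15, -16, -16]
Optimal cycle mean attained by: cycle 2->3->2, total (-6) + (-1), length 2.
Answer: λ = -7/2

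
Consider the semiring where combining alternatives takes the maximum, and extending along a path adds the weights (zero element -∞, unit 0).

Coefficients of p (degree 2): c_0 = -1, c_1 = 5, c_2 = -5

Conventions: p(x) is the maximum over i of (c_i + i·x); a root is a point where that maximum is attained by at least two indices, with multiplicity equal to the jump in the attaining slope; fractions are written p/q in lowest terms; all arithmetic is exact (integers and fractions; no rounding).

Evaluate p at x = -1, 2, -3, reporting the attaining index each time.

p(-1) = max(-1+0·(-1)=-1, 5+1·(-1)=4, -5+2·(-1)=-7) = 4 (attained by i=1)
p(2) = max(-1+0·2=-1, 5+1·2=7, -5+2·2=-1) = 7 (attained by i=1)
p(-3) = max(-1+0·(-3)=-1, 5+1·(-3)=2, -5+2·(-3)=-11) = 2 (attained by i=1)
Answer: p(-1) = 4; p(2) = 7; p(-3) = 2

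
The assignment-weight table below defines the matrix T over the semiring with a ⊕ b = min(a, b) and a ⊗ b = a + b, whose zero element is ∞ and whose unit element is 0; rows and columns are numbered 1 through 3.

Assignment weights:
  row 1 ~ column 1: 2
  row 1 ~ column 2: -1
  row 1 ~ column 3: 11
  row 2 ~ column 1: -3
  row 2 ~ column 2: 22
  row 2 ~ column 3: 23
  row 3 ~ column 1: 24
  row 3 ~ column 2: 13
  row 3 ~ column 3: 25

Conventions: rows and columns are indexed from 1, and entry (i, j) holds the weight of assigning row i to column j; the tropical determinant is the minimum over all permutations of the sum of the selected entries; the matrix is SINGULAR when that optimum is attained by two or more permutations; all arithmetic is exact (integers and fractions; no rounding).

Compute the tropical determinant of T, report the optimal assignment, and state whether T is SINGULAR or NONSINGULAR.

σ = (1, 2, 3): 2 + 22 + 25 = 49
σ = (1, 3, 2): 2 + 23 + 13 = 38
σ = (2, 1, 3): (-1) + (-3) + 25 = 21
σ = (2, 3, 1): (-1) + 23 + 24 = 46
σ = (3, 1, 2): 11 + (-3) + 13 = 21
σ = (3, 2, 1): 11 + 22 + 24 = 57
Optimal value attained by: σ = (2, 1, 3).
Answer: det⊕(T) = 21; verdict: SINGULAR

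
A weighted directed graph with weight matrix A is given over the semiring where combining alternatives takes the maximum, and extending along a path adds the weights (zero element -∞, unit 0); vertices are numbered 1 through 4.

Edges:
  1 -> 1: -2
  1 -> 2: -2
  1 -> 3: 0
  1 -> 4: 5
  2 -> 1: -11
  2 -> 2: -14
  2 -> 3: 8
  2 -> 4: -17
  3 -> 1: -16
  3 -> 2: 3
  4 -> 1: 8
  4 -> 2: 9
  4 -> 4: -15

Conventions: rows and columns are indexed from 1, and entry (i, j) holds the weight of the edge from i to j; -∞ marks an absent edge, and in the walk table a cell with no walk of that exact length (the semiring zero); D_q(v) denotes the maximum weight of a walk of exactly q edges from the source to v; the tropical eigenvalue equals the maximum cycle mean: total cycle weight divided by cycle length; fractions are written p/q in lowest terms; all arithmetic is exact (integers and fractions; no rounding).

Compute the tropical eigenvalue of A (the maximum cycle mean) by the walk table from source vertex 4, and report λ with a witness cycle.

q=0: [-∞, -∞, -∞, 0]
q=1: [8, 9, -∞, -15]
q=2: [6, 6, 17, 13]
q=3: [21, 22, 14, 11]
q=4: [19, 20, 30, 26]
Optimal cycle mean attained by: cycle 1->4->1, total 5 + 8, length 2.
Answer: λ = 13/2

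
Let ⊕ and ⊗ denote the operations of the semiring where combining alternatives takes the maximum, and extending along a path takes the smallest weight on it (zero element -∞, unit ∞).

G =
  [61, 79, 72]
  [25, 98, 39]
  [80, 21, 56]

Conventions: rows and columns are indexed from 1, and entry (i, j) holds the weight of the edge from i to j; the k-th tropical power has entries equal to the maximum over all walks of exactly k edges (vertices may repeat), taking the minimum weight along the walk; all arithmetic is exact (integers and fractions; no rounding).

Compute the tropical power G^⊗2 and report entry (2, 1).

G^⊗2:
  [72, 79, 61]
  [39, 98, 39]
  [61, 79, 72]
Key observation: the optimum is the walk 2->3->1, with weight 39 min 80 = 39.
Optimal value attained by: walk 2->3->1.
Answer: (G^⊗2)[2][1] = 39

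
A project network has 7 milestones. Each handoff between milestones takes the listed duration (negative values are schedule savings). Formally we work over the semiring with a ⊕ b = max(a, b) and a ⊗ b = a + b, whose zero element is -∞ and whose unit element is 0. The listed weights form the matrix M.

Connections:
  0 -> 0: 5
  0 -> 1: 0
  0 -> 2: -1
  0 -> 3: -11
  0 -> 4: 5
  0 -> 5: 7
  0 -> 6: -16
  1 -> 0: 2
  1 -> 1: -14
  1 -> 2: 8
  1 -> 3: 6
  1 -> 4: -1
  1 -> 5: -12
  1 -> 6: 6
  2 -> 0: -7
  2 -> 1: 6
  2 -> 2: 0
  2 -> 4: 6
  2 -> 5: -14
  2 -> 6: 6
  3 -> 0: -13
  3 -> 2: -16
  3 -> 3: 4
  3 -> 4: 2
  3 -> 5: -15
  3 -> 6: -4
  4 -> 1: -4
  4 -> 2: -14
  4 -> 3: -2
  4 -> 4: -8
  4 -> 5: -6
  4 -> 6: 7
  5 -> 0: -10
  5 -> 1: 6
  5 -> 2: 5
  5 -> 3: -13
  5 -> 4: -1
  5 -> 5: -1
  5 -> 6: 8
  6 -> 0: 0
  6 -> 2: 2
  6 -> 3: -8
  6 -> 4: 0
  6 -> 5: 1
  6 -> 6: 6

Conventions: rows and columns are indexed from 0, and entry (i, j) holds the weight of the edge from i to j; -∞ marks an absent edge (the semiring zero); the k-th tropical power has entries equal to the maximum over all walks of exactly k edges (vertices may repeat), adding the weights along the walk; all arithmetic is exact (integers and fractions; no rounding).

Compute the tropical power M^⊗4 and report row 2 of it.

M^⊗2:
  [10, 13, 12, 6, 10, 12, 15]
  [7, 14, 8, 10, 14, 9, 14]
  [8, 6, 14, 12, 6, 7, 13]
  [-4, -2, -2, 8, 6, -3, 9]
  [7, 0, 9, 2, 7, 8, 13]
  [8, 11, 14, 12, 11, 9, 14]
  [6, 8, 8, -2, 8, 7, 12]
M^⊗3:
  [15, 18, 21, 19, 18, 17, 21]
  [16, 15, 22, 20, 14, 15, 21]
  [13, 20, 15, 16, 20, 15, 20]
  [9, 4, 11, 12, 10, 10, 15]
  [13, 15, 15, 6, 15, 14, 19]
  [14, 20, 19, 17, 20, 15, 20]
  [12, 14, 16, 14, 14, 13, 18]
M^⊗4:
  [21, 27, 26, 24, 27, 22, 27]
  [21, 28, 23, 24, 28, 23, 28]
  [22, 21, 28, 26, 21, 21, 27]
  [15, 17, 17, 16, 17, 16, 21]
  [19, 21, 23, 21, 21, 20, 25]
  [22, 25, 28, 26, 25, 21, 27]
  [18, 22, 22, 20, 22, 19, 24]
Answer: row 2 of M^⊗4 = [22, 21, 28, 26, 21, 21, 27]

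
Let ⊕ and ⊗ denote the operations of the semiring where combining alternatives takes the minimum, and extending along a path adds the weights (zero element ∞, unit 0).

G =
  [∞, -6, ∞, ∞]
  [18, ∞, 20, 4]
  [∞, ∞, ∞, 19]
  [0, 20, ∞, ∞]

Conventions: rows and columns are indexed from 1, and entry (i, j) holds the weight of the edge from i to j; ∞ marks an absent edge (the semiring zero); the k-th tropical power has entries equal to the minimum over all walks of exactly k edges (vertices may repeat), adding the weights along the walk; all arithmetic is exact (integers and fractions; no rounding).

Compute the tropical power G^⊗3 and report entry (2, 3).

G^⊗2:
  [12, ∞, 14, -2]
  [4, 12, ∞, 39]
  [19, 39, ∞, ∞]
  [38, -6, 40, 24]
G^⊗3:
  [-2, 6, ∞, 33]
  [30, -2, 32, 16]
  [57, 13, 59, 43]
  [12, 32, 14, -2]
Key observation: the optimum is the walk 2->1->2->3, with weight 18 + (-6) + 20 = 32.
Optimal value attained by: walk 2->1->2->3.
Answer: (G^⊗3)[2][3] = 32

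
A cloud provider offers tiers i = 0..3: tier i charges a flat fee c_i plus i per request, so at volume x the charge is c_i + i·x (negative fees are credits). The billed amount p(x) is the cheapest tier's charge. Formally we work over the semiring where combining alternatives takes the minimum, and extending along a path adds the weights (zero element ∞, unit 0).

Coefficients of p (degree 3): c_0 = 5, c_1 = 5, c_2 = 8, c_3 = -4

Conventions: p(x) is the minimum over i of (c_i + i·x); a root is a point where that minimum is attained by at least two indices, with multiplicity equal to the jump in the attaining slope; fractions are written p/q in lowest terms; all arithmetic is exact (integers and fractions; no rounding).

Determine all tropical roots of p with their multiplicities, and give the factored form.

hull edge (i=0, c=5) to (i=3, c=-4): slope -3, span 3
Factored form: p(x) = -4 ⊗ (x ⊕ 3) ⊗ (x ⊕ 3) ⊗ (x ⊕ 3)
Answer: roots = 3 (mult 3)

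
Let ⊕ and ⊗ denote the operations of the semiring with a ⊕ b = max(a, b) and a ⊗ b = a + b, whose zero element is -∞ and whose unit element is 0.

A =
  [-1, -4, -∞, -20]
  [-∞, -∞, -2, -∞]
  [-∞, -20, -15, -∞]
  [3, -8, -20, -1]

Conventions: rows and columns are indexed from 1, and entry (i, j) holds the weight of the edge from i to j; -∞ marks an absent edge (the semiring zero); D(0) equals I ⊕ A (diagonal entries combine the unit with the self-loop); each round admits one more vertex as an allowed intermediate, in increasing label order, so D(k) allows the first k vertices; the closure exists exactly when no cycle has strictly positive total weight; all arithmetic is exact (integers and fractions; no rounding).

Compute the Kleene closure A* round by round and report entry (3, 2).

D(0):
  [0, -4, -∞, -20]
  [-∞, 0, -2, -∞]
  [-∞, -20, 0, -∞]
  [3, -8, -20, 0]
D(1):
  [0, -4, -∞, -20]
  [-∞, 0, -2, -∞]
  [-∞, -20, 0, -∞]
  [3, -1, -20, 0]
D(2):
  [0, -4, -6, -20]
  [-∞, 0, -2, -∞]
  [-∞, -20, 0, -∞]
  [3, -1, -3, 0]
D(3):
  [0, -4, -6, -20]
  [-∞, 0, -2, -∞]
  [-∞, -20, 0, -∞]
  [3, -1, -3, 0]
D(4):
  [0, -4, -6, -20]
  [-∞, 0, -2, -∞]
  [-∞, -20, 0, -∞]
  [3, -1, -3, 0]
Answer: A*[3][2] = -20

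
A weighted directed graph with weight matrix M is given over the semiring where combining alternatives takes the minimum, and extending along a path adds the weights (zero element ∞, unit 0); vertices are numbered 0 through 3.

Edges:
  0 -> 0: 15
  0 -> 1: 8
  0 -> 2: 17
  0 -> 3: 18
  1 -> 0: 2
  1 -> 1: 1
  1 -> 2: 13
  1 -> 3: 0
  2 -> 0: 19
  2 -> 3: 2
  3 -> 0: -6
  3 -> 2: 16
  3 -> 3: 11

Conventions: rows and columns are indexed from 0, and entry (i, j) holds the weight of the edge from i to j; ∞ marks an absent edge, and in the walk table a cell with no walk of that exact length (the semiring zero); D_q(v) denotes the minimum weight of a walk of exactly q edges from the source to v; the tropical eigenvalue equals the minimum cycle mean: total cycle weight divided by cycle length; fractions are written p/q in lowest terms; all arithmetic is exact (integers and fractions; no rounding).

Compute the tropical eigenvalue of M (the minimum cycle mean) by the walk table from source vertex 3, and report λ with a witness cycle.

q=0: [∞, ∞, ∞, 0]
q=1: [-6, ∞, 16, 11]
q=2: [5, 2, 11, 12]
q=3: [4, 3, 15, 2]
q=4: [-4, 4, 16, 3]
Optimal cycle mean attained by: cycle 0->1->3->0, total 8 + 0 + (-6), length 3.
Answer: λ = 2/3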